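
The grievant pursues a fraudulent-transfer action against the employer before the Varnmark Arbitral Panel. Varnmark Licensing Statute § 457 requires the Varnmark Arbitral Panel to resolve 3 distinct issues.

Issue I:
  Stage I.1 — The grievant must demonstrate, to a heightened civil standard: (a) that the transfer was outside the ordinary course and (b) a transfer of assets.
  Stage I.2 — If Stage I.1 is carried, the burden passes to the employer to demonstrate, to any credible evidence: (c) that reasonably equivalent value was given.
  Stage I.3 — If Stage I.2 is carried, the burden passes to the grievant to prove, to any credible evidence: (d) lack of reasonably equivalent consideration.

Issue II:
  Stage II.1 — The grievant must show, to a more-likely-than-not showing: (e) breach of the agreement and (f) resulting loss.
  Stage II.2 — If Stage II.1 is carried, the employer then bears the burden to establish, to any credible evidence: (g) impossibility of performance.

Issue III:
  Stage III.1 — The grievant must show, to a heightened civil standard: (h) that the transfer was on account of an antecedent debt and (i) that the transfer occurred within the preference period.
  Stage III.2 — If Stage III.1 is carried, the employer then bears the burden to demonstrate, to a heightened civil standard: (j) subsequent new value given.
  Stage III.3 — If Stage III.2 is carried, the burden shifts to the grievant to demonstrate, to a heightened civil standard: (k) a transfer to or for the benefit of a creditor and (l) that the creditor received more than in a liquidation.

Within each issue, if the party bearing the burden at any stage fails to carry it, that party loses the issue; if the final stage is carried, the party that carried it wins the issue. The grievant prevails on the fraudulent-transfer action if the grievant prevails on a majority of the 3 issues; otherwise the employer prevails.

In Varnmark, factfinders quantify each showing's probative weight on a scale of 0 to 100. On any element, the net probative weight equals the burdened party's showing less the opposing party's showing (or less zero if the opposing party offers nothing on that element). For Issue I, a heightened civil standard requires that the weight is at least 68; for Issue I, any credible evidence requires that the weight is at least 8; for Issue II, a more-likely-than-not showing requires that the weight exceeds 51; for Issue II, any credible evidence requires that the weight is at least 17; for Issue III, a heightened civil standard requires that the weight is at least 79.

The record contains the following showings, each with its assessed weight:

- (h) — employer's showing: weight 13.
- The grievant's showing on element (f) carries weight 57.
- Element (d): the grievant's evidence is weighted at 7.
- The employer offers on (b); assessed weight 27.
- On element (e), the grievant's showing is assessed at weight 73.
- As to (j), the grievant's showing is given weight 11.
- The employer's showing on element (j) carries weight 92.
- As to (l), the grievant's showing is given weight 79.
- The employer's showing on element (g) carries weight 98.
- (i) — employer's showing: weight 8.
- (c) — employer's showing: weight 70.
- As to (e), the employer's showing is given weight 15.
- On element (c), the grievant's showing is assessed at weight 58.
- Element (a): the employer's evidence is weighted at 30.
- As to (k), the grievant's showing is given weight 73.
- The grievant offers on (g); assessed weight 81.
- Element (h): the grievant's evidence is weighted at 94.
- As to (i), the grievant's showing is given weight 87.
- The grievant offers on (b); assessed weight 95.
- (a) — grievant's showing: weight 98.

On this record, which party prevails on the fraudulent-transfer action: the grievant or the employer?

— Issue I —
Stage I.1 (grievant, a heightened civil standard, weight is at least 68): (a) net 98−30=68 ≥ 68 — meets; (b) net 95−27=68 ≥ 68 — meets.
  All elements met. The burden passes to the employer.
Stage I.2 (employer, any credible evidence, weight is at least 8): (c) net 70−58=12 ≥ 8 — meets.
  The employer carries Stage I.2; the grievant now bears the burden.
Stage I.3 (grievant, any credible evidence, weight is at least 8): (d) 7 < 8 — fails.
  Stage I.3 not carried; the grievant fails its burden.
The employer prevails on this issue.
— Issue II —
Stage II.1 (grievant, a more-likely-than-not showing, weight exceeds 51): (e) net 73−15=58 > 51 — meets; (f) 57 > 51 — meets.
  Stage II.1 carried; the burden shifts to the employer.
Stage II.2 (employer, any credible evidence, weight is at least 17): (g) net 98−81=17 ≥ 17 — meets.
  Stage II.2 carried; the final stage is satisfied.
All stages carried — the employer prevails on this issue.
— Issue III —
Stage III.1 — burden on grievant; standard: a heightened civil standard (weight is at least 79).
    (h): 94 − 13 = 81 ≥ 79 [met]
    (i): 87 − 8 = 79 ≥ 79 [met]
  All elements met. The burden passes to the employer.
Stage III.2 — burden on employer; standard: a heightened civil standard (weight is at least 79).
    (j): 92 − 11 = 81 ≥ 79 [met]
  The employer carries Stage III.2; the grievant now bears the burden.
Stage III.3 — burden on grievant; standard: a heightened civil standard (weight is at least 79).
    (k): 73 < 79 [not met]
    (l): 79 ≥ 79 [met]
  Not every element is met, so the grievant fails to carry Stage III.3.
The employer prevails on this issue.
Per-issue: Issue I → employer; Issue II → employer; Issue III → employer. The grievant must prevail on a majority of issues; overall, the employer prevails.

employer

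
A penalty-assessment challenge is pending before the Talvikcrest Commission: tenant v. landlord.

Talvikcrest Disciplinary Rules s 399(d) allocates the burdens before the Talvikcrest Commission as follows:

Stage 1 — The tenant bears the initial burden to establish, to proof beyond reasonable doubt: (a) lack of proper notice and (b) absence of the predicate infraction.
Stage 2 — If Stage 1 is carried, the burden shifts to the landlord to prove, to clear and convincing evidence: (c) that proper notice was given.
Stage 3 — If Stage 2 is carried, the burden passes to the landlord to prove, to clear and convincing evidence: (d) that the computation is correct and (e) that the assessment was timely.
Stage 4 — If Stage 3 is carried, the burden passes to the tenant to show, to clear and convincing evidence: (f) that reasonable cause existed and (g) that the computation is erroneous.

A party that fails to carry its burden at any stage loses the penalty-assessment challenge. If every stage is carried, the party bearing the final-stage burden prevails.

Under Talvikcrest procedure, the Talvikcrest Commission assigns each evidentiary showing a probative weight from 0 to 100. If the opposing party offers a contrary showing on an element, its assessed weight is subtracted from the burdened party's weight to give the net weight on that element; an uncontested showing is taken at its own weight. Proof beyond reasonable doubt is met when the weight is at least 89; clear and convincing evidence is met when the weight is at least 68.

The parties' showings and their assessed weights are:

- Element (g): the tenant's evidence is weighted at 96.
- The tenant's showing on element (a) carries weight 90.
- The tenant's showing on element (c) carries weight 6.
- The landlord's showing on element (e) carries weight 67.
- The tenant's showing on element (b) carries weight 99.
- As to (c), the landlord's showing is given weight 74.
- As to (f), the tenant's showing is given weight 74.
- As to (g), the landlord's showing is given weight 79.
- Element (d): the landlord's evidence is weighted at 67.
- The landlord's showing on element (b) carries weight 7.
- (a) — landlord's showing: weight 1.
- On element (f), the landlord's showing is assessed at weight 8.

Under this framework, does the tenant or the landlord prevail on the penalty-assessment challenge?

Stage 1 — burden on tenant; standard: proof beyond reasonable doubt (weight is at least 89).
    (a): 90 − 1 = 89 ≥ 89 [met]
    (b): 99 − 7 = 92 ≥ 89 [met]
  Stage 1 carried; the burden shifts to the landlord.
Stage 2 — burden on landlord; standard: clear and convincing evidence (weight is at least 68).
    (c): 74 − 6 = 68 ≥ 68 [met]
  All elements met. The landlord retains the burden for Stage 3.
Stage 3 — burden on landlord; standard: clear and convincing evidence (weight is at least 68).
    (d): 67 < 68 [not met]
    (e): 67 < 68 [not met]
  The landlord does not carry Stage 3.
So the tenant prevails.

tenant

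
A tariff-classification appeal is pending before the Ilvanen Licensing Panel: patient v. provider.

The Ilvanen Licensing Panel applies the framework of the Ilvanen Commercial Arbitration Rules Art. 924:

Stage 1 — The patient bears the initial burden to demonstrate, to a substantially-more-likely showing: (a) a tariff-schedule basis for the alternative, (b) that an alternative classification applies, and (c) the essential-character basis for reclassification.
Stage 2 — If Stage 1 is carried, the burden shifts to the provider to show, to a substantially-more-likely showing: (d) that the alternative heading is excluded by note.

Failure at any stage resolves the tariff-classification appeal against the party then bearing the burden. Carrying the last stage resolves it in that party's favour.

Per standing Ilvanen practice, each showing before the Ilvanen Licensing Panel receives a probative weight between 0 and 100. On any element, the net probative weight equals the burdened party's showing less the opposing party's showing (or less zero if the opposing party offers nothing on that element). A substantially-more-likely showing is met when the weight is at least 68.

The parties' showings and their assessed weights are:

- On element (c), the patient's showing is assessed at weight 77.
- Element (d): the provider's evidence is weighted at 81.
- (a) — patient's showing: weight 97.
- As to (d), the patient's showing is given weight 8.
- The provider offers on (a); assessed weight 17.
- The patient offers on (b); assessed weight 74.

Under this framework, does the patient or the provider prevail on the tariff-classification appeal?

Stage 1 (patient, a substantially-more-likely showing, weight is at least 68): (a) net 97−17=80 ≥ 68 — meets; (b) 74 ≥ 68 — meets; (c) 77 ≥ 68 — meets.
  The patient carries Stage 1; the provider now bears the burden.
Stage 2 (provider, a substantially-more-likely showing, weight is at least 68): (d) net 81−8=73 ≥ 68 — meets.
  Stage 2 carried; the final stage is satisfied.
With every stage satisfied, the provider prevails.

provider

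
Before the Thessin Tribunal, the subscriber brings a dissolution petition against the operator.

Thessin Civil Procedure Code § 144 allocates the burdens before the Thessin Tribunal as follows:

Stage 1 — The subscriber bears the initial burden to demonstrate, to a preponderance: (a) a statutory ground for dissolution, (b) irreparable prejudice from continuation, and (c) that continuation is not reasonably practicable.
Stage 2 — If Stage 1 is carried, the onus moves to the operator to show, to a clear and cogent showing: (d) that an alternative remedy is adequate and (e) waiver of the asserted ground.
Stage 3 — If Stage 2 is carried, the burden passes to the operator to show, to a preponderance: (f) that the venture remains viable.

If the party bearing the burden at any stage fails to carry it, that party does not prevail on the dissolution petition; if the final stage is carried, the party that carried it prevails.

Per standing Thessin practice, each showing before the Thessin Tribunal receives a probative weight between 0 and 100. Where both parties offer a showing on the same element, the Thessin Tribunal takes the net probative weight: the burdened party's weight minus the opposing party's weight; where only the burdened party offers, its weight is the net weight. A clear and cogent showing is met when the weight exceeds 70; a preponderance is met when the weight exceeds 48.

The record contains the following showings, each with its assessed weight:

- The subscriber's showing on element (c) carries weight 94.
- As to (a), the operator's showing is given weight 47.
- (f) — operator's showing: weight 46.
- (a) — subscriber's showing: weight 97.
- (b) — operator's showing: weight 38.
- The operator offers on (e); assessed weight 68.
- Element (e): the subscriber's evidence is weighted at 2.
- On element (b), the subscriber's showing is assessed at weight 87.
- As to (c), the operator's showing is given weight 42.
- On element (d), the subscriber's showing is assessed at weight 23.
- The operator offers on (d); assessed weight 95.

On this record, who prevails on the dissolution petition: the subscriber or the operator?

Stage 1 (subscriber, a preponderance, weight exceeds 48): (a) net 97−47=50 > 48 — meets; (b) net 87−38=49 > 48 — meets; (c) net 94−42=52 > 48 — meets.
  Stage 1 is satisfied; the onus moves to the operator.
Stage 2 (operator, a clear and cogent showing, weight exceeds 70): (d) net 95−23=72 > 70 — meets; (e) net 68−2=66 ≤ 70 — fails.
  The operator does not carry Stage 2.
The subscriber prevails.

subscriber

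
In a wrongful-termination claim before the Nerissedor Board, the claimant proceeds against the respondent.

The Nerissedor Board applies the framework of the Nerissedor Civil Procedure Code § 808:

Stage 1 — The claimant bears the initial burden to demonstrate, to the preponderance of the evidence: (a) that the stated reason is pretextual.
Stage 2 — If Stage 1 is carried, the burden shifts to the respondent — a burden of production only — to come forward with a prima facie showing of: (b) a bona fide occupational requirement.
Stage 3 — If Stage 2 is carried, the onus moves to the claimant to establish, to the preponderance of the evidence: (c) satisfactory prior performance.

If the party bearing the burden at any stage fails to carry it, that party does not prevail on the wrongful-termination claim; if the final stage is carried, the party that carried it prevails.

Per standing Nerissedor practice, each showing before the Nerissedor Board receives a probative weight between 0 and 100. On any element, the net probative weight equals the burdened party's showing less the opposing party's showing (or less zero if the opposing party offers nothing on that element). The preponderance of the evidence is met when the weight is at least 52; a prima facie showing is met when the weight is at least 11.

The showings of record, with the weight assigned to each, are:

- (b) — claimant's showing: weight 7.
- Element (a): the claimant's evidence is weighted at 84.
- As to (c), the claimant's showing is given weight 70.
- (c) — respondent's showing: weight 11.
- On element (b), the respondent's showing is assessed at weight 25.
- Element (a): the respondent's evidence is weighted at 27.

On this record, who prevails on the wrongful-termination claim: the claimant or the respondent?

claimant

Stage 1 — burden on claimant; standard: the preponderance of the evidence (weight is at least 52).
    (a): 84 − 27 = 57 ≥ 52 [met]
  The claimant carries Stage 1; the respondent now bears the burden.
Stage 2 — burden on respondent; standard: a prima facie showing (weight is at least 11).
    (b): 25 − 7 = 18 ≥ 11 [met]
  The respondent carries Stage 2; the claimant now bears the burden.
Stage 3 — burden on claimant; standard: the preponderance of the evidence (weight is at least 52).
    (c): 70 − 11 = 59 ≥ 52 [met]
  Stage 3 carried; the final stage is satisfied.
With every stage satisfied, the claimant prevails.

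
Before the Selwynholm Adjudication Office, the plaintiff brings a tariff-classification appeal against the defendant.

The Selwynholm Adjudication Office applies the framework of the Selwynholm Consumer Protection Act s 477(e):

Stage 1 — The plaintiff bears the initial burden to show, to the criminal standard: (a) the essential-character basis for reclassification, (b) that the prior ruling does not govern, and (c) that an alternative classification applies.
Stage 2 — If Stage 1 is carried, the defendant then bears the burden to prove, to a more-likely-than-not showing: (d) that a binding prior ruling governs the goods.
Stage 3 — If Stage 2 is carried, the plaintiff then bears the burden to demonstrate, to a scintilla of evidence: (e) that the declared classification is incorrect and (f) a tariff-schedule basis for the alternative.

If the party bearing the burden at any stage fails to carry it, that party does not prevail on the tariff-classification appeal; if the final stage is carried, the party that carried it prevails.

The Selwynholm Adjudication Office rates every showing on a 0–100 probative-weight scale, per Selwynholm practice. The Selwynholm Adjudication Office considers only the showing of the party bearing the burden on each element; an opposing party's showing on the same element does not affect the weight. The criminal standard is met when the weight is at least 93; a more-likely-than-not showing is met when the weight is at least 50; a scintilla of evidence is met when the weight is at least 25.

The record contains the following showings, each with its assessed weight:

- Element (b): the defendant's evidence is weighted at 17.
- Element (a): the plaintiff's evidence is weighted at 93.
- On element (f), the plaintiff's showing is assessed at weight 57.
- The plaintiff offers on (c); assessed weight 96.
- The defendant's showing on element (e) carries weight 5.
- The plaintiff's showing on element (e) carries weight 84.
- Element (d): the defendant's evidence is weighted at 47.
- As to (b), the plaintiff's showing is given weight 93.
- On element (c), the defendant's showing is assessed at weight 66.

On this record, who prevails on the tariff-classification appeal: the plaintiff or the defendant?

plaintiff

Stage 1 (plaintiff, the criminal standard, weight is at least 93): (a) 93 ≥ 93 — meets; (b) 93 (defendant's 17 disregarded) ≥ 93 — meets; (c) 96 (defendant's 66 disregarded) ≥ 93 — meets.
  Stage 1 is satisfied; the onus moves to the defendant.
Stage 2 (defendant, a more-likely-than-not showing, weight is at least 50): (d) 47 < 50 — fails.
  The defendant does not carry Stage 2.
The analysis ends at Stage 2; the plaintiff prevails.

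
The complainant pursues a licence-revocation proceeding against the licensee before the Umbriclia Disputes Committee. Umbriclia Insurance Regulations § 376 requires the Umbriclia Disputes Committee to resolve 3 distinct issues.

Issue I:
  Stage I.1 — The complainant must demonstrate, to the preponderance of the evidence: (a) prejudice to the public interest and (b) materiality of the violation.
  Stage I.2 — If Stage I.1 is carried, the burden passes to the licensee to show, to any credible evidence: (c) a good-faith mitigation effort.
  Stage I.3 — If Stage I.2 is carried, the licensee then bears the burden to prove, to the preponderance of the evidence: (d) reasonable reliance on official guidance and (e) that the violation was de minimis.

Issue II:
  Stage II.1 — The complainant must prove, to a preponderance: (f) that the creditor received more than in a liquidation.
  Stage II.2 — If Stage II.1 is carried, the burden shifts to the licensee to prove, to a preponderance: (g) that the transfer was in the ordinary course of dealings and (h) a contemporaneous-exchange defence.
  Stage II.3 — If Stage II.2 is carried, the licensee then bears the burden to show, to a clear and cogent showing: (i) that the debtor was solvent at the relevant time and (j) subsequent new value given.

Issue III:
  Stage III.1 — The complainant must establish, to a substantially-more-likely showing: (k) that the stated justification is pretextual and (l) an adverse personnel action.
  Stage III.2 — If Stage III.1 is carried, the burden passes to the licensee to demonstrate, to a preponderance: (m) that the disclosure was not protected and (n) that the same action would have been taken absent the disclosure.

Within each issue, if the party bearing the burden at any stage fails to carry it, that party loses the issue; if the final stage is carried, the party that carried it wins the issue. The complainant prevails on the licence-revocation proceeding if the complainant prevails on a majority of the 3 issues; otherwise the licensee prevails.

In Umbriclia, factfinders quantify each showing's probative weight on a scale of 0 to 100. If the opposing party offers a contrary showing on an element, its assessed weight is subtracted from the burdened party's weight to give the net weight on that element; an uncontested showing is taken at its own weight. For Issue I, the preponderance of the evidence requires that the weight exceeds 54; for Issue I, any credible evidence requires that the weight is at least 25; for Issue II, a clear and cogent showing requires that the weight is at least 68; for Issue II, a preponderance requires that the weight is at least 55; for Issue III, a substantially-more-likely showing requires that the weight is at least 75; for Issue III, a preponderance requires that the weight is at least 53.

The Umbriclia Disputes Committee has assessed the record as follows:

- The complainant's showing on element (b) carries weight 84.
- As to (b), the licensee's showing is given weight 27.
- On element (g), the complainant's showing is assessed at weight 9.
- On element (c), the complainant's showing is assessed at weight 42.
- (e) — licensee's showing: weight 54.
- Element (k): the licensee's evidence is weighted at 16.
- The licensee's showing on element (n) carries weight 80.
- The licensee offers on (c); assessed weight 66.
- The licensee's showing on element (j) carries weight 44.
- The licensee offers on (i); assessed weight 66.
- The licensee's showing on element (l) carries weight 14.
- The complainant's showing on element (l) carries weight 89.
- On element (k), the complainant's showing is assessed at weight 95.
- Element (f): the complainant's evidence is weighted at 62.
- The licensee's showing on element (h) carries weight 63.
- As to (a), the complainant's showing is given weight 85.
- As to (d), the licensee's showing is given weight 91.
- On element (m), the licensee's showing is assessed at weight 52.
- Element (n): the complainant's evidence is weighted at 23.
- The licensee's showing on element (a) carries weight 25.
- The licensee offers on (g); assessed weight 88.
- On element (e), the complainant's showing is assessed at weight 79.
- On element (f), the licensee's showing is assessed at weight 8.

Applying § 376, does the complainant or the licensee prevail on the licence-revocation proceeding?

complainant

— Issue I —
At Stage I.1 the complainant must meet the preponderance of the evidence (weight exceeds 54): on (a) the weight is 85 less the opposing 25 gives net 60, which does exceed 54, so (a) meets the standard; on (b) the weight is 84 less the opposing 27 gives net 57, > 54, so (b) meets the standard.
  Stage I.1 is satisfied; the onus moves to the licensee.
At Stage I.2 the licensee must meet any credible evidence (weight is at least 25): on (c) the weight is 66 less the opposing 42 gives net 24, < 25, so (c) does not meet the standard.
  The licensee does not carry Stage I.2.
The complainant prevails on this issue.
— Issue II —
Stage II.1 — burden on complainant; standard: a preponderance (weight is at least 55).
    (f): 62 − 8 = 54 < 55 [not met]
  The complainant does not carry Stage II.1.
So the licensee prevails on this issue.
— Issue III —
Stage III.1 — burden on complainant; standard: a substantially-more-likely showing (weight is at least 75).
    (k): 95 − 16 = 79 ≥ 75 [met]
    (l): 89 − 14 = 75 ≥ 75 [met]
  The complainant carries Stage III.1; the licensee now bears the burden.
Stage III.2 — burden on licensee; standard: a preponderance (weight is at least 53).
    (m): 52 < 53 [not met]
    (n): 80 − 23 = 57 ≥ 53 [met]
  Stage III.2 not carried; the licensee fails its burden.
So the complainant prevails on this issue.
Per-issue: Issue I → complainant; Issue II → licensee; Issue III → complainant. The complainant must prevail on a majority of issues; overall, the complainant prevails.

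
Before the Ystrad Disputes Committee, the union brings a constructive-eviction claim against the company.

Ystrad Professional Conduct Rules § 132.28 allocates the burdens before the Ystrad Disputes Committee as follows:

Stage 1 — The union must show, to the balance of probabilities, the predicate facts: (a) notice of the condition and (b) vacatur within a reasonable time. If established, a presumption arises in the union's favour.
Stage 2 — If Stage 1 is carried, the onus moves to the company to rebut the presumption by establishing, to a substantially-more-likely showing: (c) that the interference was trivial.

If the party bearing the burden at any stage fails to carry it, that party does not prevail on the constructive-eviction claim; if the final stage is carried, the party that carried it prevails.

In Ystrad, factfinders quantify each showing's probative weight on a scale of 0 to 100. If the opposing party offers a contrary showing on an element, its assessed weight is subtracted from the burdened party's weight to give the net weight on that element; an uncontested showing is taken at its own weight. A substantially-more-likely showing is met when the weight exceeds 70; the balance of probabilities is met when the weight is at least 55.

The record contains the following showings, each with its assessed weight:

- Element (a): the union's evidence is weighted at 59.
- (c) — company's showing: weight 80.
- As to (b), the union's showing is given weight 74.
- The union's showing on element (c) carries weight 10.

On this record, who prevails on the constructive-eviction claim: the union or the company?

union

Stage 1 — burden on union; standard: the balance of probabilities (weight is at least 55).
    (a): 59 ≥ 55 [met]
    (b): 74 ≥ 55 [met]
  Stage 1 carried; the burden shifts to the company.
Stage 2 — burden on company; standard: a substantially-more-likely showing (weight exceeds 70).
    (c): 80 − 10 = 70 ≤ 70 [not met]
  Not every element is met, so the company fails to carry Stage 2.
So the union prevails.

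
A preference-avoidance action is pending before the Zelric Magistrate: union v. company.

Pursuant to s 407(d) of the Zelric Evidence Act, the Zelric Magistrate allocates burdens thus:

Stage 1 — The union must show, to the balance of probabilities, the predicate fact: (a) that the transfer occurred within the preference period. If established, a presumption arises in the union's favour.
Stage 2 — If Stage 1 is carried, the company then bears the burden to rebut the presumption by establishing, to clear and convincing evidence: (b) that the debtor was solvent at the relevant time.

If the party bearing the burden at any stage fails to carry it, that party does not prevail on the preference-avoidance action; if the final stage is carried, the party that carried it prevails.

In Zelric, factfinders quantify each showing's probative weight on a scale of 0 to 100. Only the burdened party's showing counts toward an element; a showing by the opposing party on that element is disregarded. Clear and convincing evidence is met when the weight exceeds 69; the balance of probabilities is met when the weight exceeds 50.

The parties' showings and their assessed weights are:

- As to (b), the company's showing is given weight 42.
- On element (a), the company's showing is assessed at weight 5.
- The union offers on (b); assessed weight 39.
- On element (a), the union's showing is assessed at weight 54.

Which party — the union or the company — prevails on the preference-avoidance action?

union

At Stage 1 the union must meet the balance of probabilities (weight exceeds 50): on (a) the weight is 54 (the company's 5 is given no effect), which does exceed 50, so (a) meets the standard.
  All elements met. The burden passes to the company.
At Stage 2 the company must meet clear and convincing evidence (weight exceeds 69): on (b) the weight is 42 (the union's 39 is given no effect), which does not exceed 69, so (b) does not meet the standard.
  Stage 2 not carried; the company fails its burden.
The union prevails.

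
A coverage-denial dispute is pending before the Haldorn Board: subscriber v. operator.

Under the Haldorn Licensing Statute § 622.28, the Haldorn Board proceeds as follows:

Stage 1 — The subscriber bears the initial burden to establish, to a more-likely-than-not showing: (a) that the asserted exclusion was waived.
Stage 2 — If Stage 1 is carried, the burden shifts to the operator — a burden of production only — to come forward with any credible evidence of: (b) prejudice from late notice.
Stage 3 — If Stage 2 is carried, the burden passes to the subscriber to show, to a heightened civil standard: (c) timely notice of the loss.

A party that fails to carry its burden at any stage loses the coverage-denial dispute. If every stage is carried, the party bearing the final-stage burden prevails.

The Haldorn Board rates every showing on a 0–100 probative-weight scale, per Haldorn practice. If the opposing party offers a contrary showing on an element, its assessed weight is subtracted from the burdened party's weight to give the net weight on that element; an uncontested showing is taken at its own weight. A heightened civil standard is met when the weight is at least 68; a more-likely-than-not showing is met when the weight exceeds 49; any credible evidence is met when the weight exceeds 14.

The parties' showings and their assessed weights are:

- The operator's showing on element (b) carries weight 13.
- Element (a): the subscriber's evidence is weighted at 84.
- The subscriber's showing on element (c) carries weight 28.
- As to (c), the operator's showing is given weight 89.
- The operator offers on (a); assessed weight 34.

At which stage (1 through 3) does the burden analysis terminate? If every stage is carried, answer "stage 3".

stage 2

Stage 1 — burden on subscriber; standard: a more-likely-than-not showing (weight exceeds 49).
    (a): 84 − 34 = 50 > 49 [met]
  The subscriber carries Stage 1; the operator now bears the burden.
Stage 2 — burden on operator; standard: any credible evidence (weight exceeds 14).
    (b): 13 ≤ 14 [not met]
  The operator does not carry Stage 2.
So the subscriber prevails.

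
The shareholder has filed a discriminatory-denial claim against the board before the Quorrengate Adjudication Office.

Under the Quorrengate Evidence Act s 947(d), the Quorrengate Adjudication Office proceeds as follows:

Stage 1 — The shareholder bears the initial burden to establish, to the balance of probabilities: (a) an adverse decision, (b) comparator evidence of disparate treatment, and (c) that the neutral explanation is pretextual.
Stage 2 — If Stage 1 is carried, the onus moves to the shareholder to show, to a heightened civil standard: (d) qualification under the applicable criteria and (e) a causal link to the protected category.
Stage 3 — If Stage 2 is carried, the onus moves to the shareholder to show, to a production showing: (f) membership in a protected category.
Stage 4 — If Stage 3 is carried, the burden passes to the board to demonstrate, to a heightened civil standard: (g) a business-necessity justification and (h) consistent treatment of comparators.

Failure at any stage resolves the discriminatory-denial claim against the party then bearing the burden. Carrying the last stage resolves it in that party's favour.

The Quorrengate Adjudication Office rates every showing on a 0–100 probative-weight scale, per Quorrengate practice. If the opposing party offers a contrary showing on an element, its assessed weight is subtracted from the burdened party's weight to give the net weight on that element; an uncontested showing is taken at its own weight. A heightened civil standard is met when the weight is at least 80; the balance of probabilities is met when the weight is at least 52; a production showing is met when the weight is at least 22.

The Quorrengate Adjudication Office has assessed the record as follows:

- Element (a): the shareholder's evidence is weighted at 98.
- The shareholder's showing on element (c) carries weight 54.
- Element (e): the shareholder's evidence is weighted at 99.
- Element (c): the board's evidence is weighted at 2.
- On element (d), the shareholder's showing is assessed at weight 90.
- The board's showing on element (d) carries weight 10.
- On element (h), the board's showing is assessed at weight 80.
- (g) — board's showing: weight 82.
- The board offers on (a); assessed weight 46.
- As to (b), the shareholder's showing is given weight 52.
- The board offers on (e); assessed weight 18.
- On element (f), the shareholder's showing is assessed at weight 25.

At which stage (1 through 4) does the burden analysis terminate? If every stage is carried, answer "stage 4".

stage 4

At Stage 1 the shareholder must meet the balance of probabilities (weight is at least 52): on (a) the weight is 98 less the opposing 46 gives net 52, which does reach 52, so (a) meets the standard; on (b) the weight is 52, ≥ 52, so (b) meets the standard; on (c) the weight is 54 less the opposing 2 gives net 52, which does reach 52, so (c) meets the standard.
  Stage 1 carried; the burden remains with the shareholder.
At Stage 2 the shareholder must meet a heightened civil standard (weight is at least 80): on (d) the weight is 90 less the opposing 10 gives net 80, which does reach 80, so (d) meets the standard; on (e) the weight is 99 less the opposing 18 gives net 81, ≥ 80, so (e) meets the standard.
  Stage 2 is satisfied; the shareholder continues to bear the burden.
At Stage 3 the shareholder must meet a production showing (weight is at least 22): on (f) the weight is 25, ≥ 22, so (f) meets the standard.
  The shareholder carries Stage 3; the board now bears the burden.
At Stage 4 the board must meet a heightened civil standard (weight is at least 80): on (g) the weight is 82, ≥ 80, so (g) meets the standard; on (h) the weight is 80, which does reach 80, so (h) meets the standard.
  Stage 4 carried; the final stage is satisfied.
With every stage satisfied, the board prevails.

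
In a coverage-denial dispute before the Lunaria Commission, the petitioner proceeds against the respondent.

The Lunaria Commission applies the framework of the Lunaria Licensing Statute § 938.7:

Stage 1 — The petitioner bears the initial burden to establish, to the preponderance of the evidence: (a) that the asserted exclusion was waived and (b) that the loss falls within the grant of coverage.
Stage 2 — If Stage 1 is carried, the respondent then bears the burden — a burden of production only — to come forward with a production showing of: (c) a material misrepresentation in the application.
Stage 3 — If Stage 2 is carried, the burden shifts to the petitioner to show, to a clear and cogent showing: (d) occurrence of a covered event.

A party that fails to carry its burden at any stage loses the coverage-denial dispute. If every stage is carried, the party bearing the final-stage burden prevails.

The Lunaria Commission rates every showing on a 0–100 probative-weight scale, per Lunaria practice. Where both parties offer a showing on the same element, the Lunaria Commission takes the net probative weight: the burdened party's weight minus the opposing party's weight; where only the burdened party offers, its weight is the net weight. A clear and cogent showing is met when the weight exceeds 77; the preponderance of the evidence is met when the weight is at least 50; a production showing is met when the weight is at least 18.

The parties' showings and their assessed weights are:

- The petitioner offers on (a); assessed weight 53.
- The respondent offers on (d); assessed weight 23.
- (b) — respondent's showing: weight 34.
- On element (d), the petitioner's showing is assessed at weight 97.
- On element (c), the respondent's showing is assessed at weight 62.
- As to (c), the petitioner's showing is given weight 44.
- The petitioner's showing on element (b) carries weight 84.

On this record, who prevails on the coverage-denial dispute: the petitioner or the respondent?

respondent

Stage 1 — burden on petitioner; standard: the preponderance of the evidence (weight is at least 50).
    (a): 53 ≥ 50 [met]
    (b): 84 − 34 = 50 ≥ 50 [met]
  Stage 1 is satisfied; the onus moves to the respondent.
Stage 2 — burden on respondent; standard: a production showing (weight is at least 18).
    (c): 62 − 44 = 18 ≥ 18 [met]
  The respondent carries Stage 2; the petitioner now bears the burden.
Stage 3 — burden on petitioner; standard: a clear and cogent showing (weight exceeds 77).
    (d): 97 − 23 = 74 ≤ 77 [not met]
  The petitioner does not carry Stage 3.
So the respondent prevails.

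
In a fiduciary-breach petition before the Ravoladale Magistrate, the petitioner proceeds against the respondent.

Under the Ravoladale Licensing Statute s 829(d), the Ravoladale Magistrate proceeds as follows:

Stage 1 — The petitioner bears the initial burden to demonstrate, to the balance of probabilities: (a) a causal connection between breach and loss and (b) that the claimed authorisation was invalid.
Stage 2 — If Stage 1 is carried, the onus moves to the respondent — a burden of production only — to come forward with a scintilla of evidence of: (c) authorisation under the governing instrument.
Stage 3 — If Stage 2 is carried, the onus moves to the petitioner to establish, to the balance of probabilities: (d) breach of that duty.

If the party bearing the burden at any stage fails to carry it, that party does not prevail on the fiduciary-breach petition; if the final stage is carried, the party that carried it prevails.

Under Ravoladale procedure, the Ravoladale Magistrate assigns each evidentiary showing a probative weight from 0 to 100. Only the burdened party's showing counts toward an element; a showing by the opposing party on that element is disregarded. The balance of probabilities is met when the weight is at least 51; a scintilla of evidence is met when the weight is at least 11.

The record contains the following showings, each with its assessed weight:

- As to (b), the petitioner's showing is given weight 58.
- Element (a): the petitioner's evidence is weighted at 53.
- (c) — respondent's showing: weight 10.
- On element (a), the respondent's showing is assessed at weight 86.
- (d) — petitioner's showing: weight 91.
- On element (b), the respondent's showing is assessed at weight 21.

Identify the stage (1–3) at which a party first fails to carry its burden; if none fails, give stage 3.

stage 2

Stage 1 (petitioner, the balance of probabilities, weight is at least 51): (a) 53 (respondent's 86 disregarded) ≥ 51 — meets; (b) 58 (respondent's 21 disregarded) ≥ 51 — meets.
  The petitioner carries Stage 1; the respondent now bears the burden.
Stage 2 (respondent, a scintilla of evidence, weight is at least 11): (c) 10 < 11 — fails.
  The respondent does not carry Stage 2.
So the petitioner prevails.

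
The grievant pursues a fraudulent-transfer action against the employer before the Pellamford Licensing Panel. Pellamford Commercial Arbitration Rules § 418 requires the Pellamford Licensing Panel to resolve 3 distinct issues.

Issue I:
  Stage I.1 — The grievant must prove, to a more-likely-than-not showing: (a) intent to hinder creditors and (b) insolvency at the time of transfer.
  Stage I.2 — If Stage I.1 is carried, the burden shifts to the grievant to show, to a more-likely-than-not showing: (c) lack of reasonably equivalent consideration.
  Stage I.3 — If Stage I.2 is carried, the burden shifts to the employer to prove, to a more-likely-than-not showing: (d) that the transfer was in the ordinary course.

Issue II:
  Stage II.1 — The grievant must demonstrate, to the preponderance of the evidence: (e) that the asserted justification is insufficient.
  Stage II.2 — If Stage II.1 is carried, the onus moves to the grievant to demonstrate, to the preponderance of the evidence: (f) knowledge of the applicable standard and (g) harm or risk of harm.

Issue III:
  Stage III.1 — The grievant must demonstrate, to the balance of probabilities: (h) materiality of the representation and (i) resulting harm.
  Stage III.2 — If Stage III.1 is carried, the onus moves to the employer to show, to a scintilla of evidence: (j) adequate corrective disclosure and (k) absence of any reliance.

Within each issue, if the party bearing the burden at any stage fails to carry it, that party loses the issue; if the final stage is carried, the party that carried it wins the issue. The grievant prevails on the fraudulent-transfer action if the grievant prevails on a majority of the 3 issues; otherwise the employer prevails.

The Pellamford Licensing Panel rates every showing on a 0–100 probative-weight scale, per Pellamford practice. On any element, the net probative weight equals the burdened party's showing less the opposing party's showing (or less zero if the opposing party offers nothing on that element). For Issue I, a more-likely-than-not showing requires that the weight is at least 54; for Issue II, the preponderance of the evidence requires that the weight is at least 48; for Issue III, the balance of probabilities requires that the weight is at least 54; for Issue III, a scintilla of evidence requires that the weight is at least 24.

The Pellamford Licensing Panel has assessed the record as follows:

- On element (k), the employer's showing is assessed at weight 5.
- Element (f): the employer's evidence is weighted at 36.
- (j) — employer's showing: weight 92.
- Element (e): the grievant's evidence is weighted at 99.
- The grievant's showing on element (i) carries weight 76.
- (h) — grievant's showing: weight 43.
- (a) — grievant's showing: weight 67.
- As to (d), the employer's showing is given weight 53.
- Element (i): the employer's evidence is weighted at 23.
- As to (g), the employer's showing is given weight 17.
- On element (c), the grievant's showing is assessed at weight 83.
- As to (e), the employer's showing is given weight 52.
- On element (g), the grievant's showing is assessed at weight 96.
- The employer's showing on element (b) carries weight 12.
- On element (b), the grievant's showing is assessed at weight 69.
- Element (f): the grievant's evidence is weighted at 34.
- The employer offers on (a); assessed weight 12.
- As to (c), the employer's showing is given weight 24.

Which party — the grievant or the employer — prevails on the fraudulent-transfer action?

employer

— Issue I —
Stage I.1 — burden on grievant; standard: a more-likely-than-not showing (weight is at least 54).
    (a): 67 − 12 = 55 ≥ 54 [met]
    (b): 69 − 12 = 57 ≥ 54 [met]
  All elements met. The grievant retains the burden for Stage I.2.
Stage I.2 — burden on grievant; standard: a more-likely-than-not showing (weight is at least 54).
    (c): 83 − 24 = 59 ≥ 54 [met]
  All elements met. The burden passes to the employer.
Stage I.3 — burden on employer; standard: a more-likely-than-not showing (weight is at least 54).
    (d): 53 < 54 [not met]
  The employer does not carry Stage I.3.
The analysis ends at Stage I.3; the grievant prevails on this issue.
— Issue II —
Stage II.1 (grievant, the preponderance of the evidence, weight is at least 48): (e) net 99−52=47 < 48 — fails.
  Not every element is met, so the grievant fails to carry Stage II.1.
So the employer prevails on this issue.
— Issue III —
Stage III.1 — burden on grievant; standard: the balance of probabilities (weight is at least 54).
    (h): 43 < 54 [not met]
    (i): 76 − 23 = 53 < 54 [not met]
  Not every element is met, so the grievant fails to carry Stage III.1.
The analysis ends at Stage III.1; the employer prevails on this issue.
Per-issue: Issue I → grievant; Issue II → employer; Issue III → employer. The grievant must prevail on a majority of issues; overall, the employer prevails.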